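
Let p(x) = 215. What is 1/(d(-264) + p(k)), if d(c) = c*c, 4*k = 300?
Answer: 1/69911 ≈ 1.4304e-5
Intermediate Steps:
k = 75 (k = (¼)*300 = 75)
d(c) = c²
1/(d(-264) + p(k)) = 1/((-264)² + 215) = 1/(69696 + 215) = 1/69911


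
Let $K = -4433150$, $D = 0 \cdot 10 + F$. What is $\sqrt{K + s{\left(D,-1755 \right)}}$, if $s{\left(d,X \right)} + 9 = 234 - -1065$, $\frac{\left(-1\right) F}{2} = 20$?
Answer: $2 i \sqrt{1107965} \approx 2105.2 i$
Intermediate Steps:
$F = -40$ ($F = \left(-2\right) 20 = -40$)
$D = -40$ ($D = 0 \cdot 10 - 40 = 0 - 40 = -40$)
$s{\left(d,X \right)} = 1290$ ($s{\left(d,X \right)} = -9 + \left(234 - -1065\right) = -9 + \left(234 + 1065\right) = -9 + 1299 = 1290$)
$\sqrt{K + s{\left(D,-1755 \right)}} = \sqrt{-4433150 + 1290} = \sqrt{-4431860} = 2 i \sqrt{1107965}$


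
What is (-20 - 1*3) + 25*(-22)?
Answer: -573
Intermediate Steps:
(-20 - 1*3) + 25*(-22) = (-20 - 3) - 550 = -23 - 550 = -573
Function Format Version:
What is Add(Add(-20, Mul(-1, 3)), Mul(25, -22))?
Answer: -573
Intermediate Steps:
Add(Add(-20, Mul(-1, 3)), Mul(25, -22)) = Add(Add(-20, -3), -550) = Add(-23, -550) = -573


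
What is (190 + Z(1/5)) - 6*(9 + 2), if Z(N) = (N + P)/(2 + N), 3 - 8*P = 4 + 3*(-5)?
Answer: 5495/44 ≈ 124.89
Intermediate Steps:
P = 7/4 (P = 3/8 - (4 + 3*(-5))/8 = 3/8 - (4 - 15)/8 = 3/8 - 1/8*(-11) = 3/8 + 11/8 = 7/4 ≈ 1.7500)
Z(N) = (7/4 + N)/(2 + N) (Z(N) = (N + 7/4)/(2 + N) = (7/4 + N)/(2 + N))
(190 + Z(1/5)) - 6*(9 + 2) = (190 + (7/4 + 1/5)/(2 + 1/5)) - 6*(9 + 2) = (190 + (7/4 + 1/5)/(2 + 1/5)) - 6*11 = (190 + (39/20)/(11/5)) - 66 = (190 + (5/11)*(39/20)) - 66 = (190 + 39/44) - 66 = 8399/44 - 66 = 5495/44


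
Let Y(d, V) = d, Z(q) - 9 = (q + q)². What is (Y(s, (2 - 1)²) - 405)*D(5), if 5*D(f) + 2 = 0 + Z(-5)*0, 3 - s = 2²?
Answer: 812/5 ≈ 162.40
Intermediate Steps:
Z(q) = 9 + 4*q² (Z(q) = 9 + (q + q)² = 9 + (2*q)² = 9 + 4*q²)
s = -1 (s = 3 - 1*2² = 3 - 1*4 = 3 - 4 = -1)
D(f) = -⅖ (D(f) = -⅖ + (0 + (9 + 4*(-5)²)*0)/5 = -⅖ + (0 + (9 + 4*25)*0)/5 = -⅖ + (0 + (9 + 100)*0)/5 = -⅖ + (0 + 109*0)/5 = -⅖ + (0 + 0)/5 = -⅖ + (⅕)*0 = -⅖ + 0 = -⅖)
(Y(s, (2 - 1)²) - 405)*D(5) = (-1 - 405)*(-⅖) = -406*(-⅖) = 812/5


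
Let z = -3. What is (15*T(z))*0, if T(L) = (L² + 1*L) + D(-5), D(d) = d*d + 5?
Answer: 0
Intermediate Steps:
D(d) = 5 + d² (D(d) = d² + 5 = 5 + d²)
T(L) = 30 + L + L² (T(L) = (L² + 1*L) + (5 + (-5)²) = (L² + L) + (5 + 25) = (L + L²) + 30 = 30 + L + L²)
(15*T(z))*0 = (15*(30 - 3 + (-3)²))*0 = (15*(30 - 3 + 9))*0 = (15*36)*0 = 540*0 = 0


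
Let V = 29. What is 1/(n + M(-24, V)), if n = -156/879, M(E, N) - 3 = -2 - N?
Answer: -293/8256 ≈ -0.035489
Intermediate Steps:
M(E, N) = 1 - N (M(E, N) = 3 + (-2 - N) = 1 - N)
n = -52/293 (n = -156*1/879 = -52/293 ≈ -0.17747)
1/(n + M(-24, V)) = 1/(-52/293 + (1 - 1*29)) = 1/(-52/293 + (1 - 29)) = 1/(-52/293 - 28) = 1/(-8256/293) = -293/8256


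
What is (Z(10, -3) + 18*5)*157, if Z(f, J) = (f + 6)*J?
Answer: 6594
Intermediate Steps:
Z(f, J) = J*(6 + f) (Z(f, J) = (6 + f)*J = J*(6 + f))
(Z(10, -3) + 18*5)*157 = (-3*(6 + 10) + 18*5)*157 = (-3*16 + 90)*157 = (-48 + 90)*157 = 42*157 = 6594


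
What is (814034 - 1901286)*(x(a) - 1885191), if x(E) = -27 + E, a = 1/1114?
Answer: 1141686821257726/557 ≈ 2.0497e+12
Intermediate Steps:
a = 1/1114 ≈ 0.00089767
(814034 - 1901286)*(x(a) - 1885191) = (814034 - 1901286)*((-27 + 1/1114) - 1885191) = -1087252*(-30077/1114 - 1885191) = -1087252*(-2100132851/1114) = 1141686821257726/557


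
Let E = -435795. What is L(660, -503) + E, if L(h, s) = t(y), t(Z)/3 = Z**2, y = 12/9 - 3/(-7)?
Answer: -64060496/147 ≈ -4.3579e+5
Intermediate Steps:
y = 37/21 (y = 12*(1/9) - 3*(-1/7) = 4/3 + 3/7 = 37/21 ≈ 1.7619)
t(Z) = 3*Z**2
L(h, s) = 1369/147 (L(h, s) = 3*(37/21)**2 = 3*(1369/441) = 1369/147)
L(660, -503) + E = 1369/147 - 435795 = -64060496/147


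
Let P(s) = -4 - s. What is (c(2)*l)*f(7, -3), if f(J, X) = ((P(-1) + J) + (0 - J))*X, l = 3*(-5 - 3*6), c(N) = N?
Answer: -1242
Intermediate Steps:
l = -69 (l = 3*(-5 - 18) = 3*(-23) = -69)
f(J, X) = -3*X (f(J, X) = (((-4 - 1*(-1)) + J) + (0 - J))*X = (((-4 + 1) + J) - J)*X = ((-3 + J) - J)*X = -3*X)
(c(2)*l)*f(7, -3) = (2*(-69))*(-3*(-3)) = -138*9 = -1242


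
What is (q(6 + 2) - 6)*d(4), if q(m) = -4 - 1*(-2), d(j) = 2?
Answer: -16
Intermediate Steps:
q(m) = -2 (q(m) = -4 + 2 = -2)
(q(6 + 2) - 6)*d(4) = (-2 - 6)*2 = -8*2 = -16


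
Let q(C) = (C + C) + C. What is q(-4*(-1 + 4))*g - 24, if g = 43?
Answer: -1572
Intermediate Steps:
q(C) = 3*C (q(C) = 2*C + C = 3*C)
q(-4*(-1 + 4))*g - 24 = (3*(-4*(-1 + 4)))*43 - 24 = (3*(-4*3))*43 - 24 = (3*(-12))*43 - 24 = -36*43 - 24 = -1548 - 24 = -1572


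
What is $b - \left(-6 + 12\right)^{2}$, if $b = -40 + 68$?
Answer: $-8$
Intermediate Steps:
$b = 28$
$b - \left(-6 + 12\right)^{2} = 28 - \left(-6 + 12\right)^{2} = 28 - 6^{2} = 28 - 36 = -8$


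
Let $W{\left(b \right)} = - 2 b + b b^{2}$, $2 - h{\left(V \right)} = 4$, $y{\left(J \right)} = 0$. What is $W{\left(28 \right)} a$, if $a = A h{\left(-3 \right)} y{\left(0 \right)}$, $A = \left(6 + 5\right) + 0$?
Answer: $0$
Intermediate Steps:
$h{\left(V \right)} = -2$ ($h{\left(V \right)} = 2 - 4 = -2$)
$A = 11$ ($A = 11 + 0 = 11$)
$W{\left(b \right)} = b^{3} - 2 b$ ($W{\left(b \right)} = - 2 b + b^{3} = b^{3} - 2 b$)
$a = 0$ ($a = 11 \left(-2\right) 0 = \left(-22\right) 0 = 0$)
$W{\left(28 \right)} a = 28 \left(-2 + 28^{2}\right) 0 = 28 \left(-2 + 784\right) 0 = 28 \cdot 782 \cdot 0 = 21896 \cdot 0 = 0$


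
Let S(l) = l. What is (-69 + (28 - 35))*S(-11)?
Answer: 836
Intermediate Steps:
(-69 + (28 - 35))*S(-11) = (-69 + (28 - 35))*(-11) = (-69 - 7)*(-11) = -76*(-11) = 836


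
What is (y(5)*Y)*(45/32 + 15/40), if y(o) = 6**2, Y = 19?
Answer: 9747/8 ≈ 1218.4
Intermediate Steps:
y(o) = 36
(y(5)*Y)*(45/32 + 15/40) = (36*19)*(45/32 + 15/40) = 684*(45*(1/32) + 15*(1/40)) = 684*(45/32 + 3/8) = 684*(57/32) = 9747/8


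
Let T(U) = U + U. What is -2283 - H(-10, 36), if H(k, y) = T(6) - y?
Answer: -2259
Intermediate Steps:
T(U) = 2*U
H(k, y) = 12 - y (H(k, y) = 2*6 - y = 12 - y)
-2283 - H(-10, 36) = -2283 - (12 - 1*36) = -2283 - (12 - 36) = -2283 - 1*(-24) = -2283 + 24 = -2259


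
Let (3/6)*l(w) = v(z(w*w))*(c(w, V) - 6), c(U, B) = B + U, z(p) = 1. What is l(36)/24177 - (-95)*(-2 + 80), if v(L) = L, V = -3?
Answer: 59717208/8059 ≈ 7410.0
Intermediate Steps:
l(w) = -18 + 2*w (l(w) = 2*(1*((-3 + w) - 6)) = 2*(1*(-9 + w)) = 2*(-9 + w) = -18 + 2*w)
l(36)/24177 - (-95)*(-2 + 80) = (-18 + 2*36)/24177 - (-95)*(-2 + 80) = (-18 + 72)*(1/24177) - (-95)*78 = 54*(1/24177) - 1*(-7410) = 18/8059 + 7410 = 59717208/8059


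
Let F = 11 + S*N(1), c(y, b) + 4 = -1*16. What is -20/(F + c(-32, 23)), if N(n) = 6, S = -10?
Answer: 20/69 ≈ 0.28986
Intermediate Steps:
c(y, b) = -20 (c(y, b) = -4 - 1*16 = -4 - 16 = -20)
F = -49 (F = 11 - 10*6 = 11 - 60 = -49)
-20/(F + c(-32, 23)) = -20/(-49 - 20) = -20/(-69) = -20*(-1/69) = 20/69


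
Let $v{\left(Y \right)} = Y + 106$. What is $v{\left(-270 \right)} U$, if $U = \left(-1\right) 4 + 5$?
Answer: $-164$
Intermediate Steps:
$v{\left(Y \right)} = 106 + Y$
$U = 1$ ($U = -4 + 5 = 1$)
$v{\left(-270 \right)} U = \left(106 - 270\right) 1 = \left(-164\right) 1 = -164$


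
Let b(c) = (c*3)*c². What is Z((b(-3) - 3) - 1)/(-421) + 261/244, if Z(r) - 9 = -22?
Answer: 113053/102724 ≈ 1.1006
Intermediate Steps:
b(c) = 3*c³ (b(c) = (3*c)*c² = 3*c³)
Z(r) = -13 (Z(r) = 9 - 22 = -13)
Z((b(-3) - 3) - 1)/(-421) + 261/244 = -13/(-421) + 261/244 = -13*(-1/421) + 261*(1/244) = 13/421 + 261/244 = 113053/102724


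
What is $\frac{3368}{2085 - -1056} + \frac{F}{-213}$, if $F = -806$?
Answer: $\frac{1083010}{223011} \approx 4.8563$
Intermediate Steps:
$\frac{3368}{2085 - -1056} + \frac{F}{-213} = \frac{3368}{2085 - -1056} - \frac{806}{-213} = \frac{3368}{2085 + 1056} - - \frac{806}{213} = \frac{3368}{3141} + \frac{806}{213} = \frac{1083010}{223011}$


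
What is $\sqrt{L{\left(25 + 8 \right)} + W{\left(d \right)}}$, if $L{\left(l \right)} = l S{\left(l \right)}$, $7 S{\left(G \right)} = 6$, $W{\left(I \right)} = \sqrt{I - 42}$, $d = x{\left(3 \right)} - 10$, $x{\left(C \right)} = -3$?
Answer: $\frac{\sqrt{1386 + 49 i \sqrt{55}}}{7} \approx 5.3632 + 0.6914 i$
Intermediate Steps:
$d = -13$ ($d = -3 - 10 = -13$)
$W{\left(I \right)} = \sqrt{-42 + I}$
$S{\left(G \right)} = \frac{6}{7}$ ($S{\left(G \right)} = \frac{1}{7} \cdot 6 = \frac{6}{7}$)
$L{\left(l \right)} = \frac{6 l}{7}$ ($L{\left(l \right)} = l \frac{6}{7} = \frac{6 l}{7}$)
$\sqrt{L{\left(25 + 8 \right)} + W{\left(d \right)}} = \sqrt{\frac{6 \left(25 + 8\right)}{7} + \sqrt{-42 - 13}} = \sqrt{\frac{6}{7} \cdot 33 + \sqrt{-55}} = \sqrt{\frac{198}{7} + i \sqrt{55}}$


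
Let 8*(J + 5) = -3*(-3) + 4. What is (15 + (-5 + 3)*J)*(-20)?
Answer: -435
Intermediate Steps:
J = -27/8 (J = -5 + (-3*(-3) + 4)/8 = -5 + (9 + 4)/8 = -5 + (⅛)*13 = -5 + 13/8 = -27/8 ≈ -3.3750)
(15 + (-5 + 3)*J)*(-20) = (15 + (-5 + 3)*(-27/8))*(-20) = (15 - 2*(-27/8))*(-20) = (15 + 27/4)*(-20) = (87/4)*(-20) = -435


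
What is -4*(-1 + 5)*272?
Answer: -4352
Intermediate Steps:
-4*(-1 + 5)*272 = -4*4*272 = -16*272 = -4352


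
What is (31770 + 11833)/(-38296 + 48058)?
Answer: 43603/9762 ≈ 4.4666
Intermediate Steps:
(31770 + 11833)/(-38296 + 48058) = 43603/9762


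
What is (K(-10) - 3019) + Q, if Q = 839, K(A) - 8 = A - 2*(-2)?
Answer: -2178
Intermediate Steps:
K(A) = 12 + A (K(A) = 8 + (A - 2*(-2)) = 8 + (A + 4) = 8 + (4 + A) = 12 + A)
(K(-10) - 3019) + Q = ((12 - 10) - 3019) + 839 = (2 - 3019) + 839 = -3017 + 839 = -2178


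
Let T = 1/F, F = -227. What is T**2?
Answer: 1/51529 ≈ 1.9407e-5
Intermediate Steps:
T = -1/227 (T = 1/(-227) = -1/227 ≈ -0.0044053)
T**2 = (-1/227)**2 = 1/51529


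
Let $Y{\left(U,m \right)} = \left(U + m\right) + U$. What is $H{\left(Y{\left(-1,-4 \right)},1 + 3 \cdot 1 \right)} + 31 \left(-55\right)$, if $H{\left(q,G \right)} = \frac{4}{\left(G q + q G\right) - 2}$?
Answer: $- \frac{42627}{25} \approx -1705.1$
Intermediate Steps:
$Y{\left(U,m \right)} = m + 2 U$
$H{\left(q,G \right)} = \frac{4}{-2 + 2 G q}$ ($H{\left(q,G \right)} = \frac{4}{\left(G q + G q\right) - 2} = \frac{4}{2 G q - 2} = \frac{4}{-2 + 2 G q}$)
$H{\left(Y{\left(-1,-4 \right)},1 + 3 \cdot 1 \right)} + 31 \left(-55\right) = \frac{2}{-1 + \left(1 + 3 \cdot 1\right) \left(-4 + 2 \left(-1\right)\right)} + 31 \left(-55\right) = \frac{2}{-1 + \left(1 + 3\right) \left(-4 - 2\right)} - 1705 = \frac{2}{-1 + 4 \left(-6\right)} - 1705 = \frac{2}{-1 - 24} - 1705 = \frac{2}{-25} - 1705 = 2 \left(- \frac{1}{25}\right) - 1705 = - \frac{2}{25} - 1705 = - \frac{42627}{25}$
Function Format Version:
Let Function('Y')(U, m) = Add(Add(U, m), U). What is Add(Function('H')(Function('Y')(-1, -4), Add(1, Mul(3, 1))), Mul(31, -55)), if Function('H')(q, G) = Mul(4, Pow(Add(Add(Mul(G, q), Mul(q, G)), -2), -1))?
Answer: Rational(-42627, 25) ≈ -1705.1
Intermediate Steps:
Function('Y')(U, m) = Add(m, Mul(2, U))
Function('H')(q, G) = Mul(4, Pow(Add(-2, Mul(2, G, q)), -1)) (Function('H')(q, G) = Mul(4, Pow(Add(Add(Mul(G, q), Mul(G, q)), -2), -1)) = Mul(4, Pow(Add(Mul(2, G, q), -2), -1)) = Mul(4, Pow(Add(-2, Mul(2, G, q)), -1)))
Add(Function('H')(Function('Y')(-1, -4), Add(1, Mul(3, 1))), Mul(31, -55)) = Add(Mul(2, Pow(Add(-1, Mul(Add(1, Mul(3, 1)), Add(-4, Mul(2, -1)))), -1)), Mul(31, -55)) = Add(Mul(2, Pow(Add(-1, Mul(Add(1, 3), Add(-4, -2))), -1)), -1705) = Add(Mul(2, Pow(Add(-1, Mul(4, -6)), -1)), -1705) = Add(Mul(2, Pow(Add(-1, -24), -1)), -1705) = Add(Mul(2, Pow(-25, -1)), -1705) = Add(Mul(2, Rational(-1, 25)), -1705) = Add(Rational(-2, 25), -1705) = Rational(-42627, 25)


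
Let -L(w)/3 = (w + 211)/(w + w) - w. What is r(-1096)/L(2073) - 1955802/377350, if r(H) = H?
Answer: -4344135933287/810583082225 ≈ -5.3593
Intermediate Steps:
L(w) = 3*w - 3*(211 + w)/(2*w) (L(w) = -3*((w + 211)/(w + w) - w) = -3*((211 + w)/((2*w)) - w) = -3*((211 + w)*(1/(2*w)) - w) = -3*((211 + w)/(2*w) - w) = -3*(-w + (211 + w)/(2*w)) = 3*w - 3*(211 + w)/(2*w))
r(-1096)/L(2073) - 1955802/377350 = -1096/(-3/2 + 3*2073 - 633/2/2073) - 1955802/377350 = -1096/(-3/2 + 6219 - 633/2*1/2073) - 1955802*1/377350 = -1096/(-3/2 + 6219 - 211/1382) - 977901/188675 = -1096/4296187/691 - 977901/188675 = -1096*691/4296187 - 977901/188675 = -757336/4296187 - 977901/188675 = -4344135933287/810583082225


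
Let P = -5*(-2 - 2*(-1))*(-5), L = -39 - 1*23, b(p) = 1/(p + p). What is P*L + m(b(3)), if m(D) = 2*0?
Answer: 0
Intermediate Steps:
b(p) = 1/(2*p)
m(D) = 0
L = -62 (L = -39 - 23 = -62)
P = 0 (P = -5*(-2 + 2)*(-5) = -5*0*(-5) = 0*(-5) = 0)
P*L + m(b(3)) = 0*(-62) + 0 = 0 + 0 = 0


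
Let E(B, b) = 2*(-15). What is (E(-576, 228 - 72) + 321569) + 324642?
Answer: 646181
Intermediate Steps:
E(B, b) = -30
(E(-576, 228 - 72) + 321569) + 324642 = (-30 + 321569) + 324642 = 321539 + 324642 = 646181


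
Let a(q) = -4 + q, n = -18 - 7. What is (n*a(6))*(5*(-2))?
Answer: 500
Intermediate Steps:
n = -25
(n*a(6))*(5*(-2)) = (-25*(-4 + 6))*(5*(-2)) = -25*2*(-10) = -50*(-10) = 500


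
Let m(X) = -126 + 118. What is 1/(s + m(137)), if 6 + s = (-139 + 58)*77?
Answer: -1/6251 ≈ -0.00015997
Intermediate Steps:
m(X) = -8
s = -6243 (s = -6 + (-139 + 58)*77 = -6 - 81*77 = -6 - 6237 = -6243)
1/(s + m(137)) = 1/(-6243 - 8) = 1/(-6251) = -1/6251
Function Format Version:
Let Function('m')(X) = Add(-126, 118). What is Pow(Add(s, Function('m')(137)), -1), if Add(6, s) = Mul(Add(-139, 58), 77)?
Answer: Rational(-1, 6251) ≈ -0.00015997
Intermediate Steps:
Function('m')(X) = -8
s = -6243 (s = Add(-6, Mul(Add(-139, 58), 77)) = Add(-6, Mul(-81, 77)) = Add(-6, -6237) = -6243)
Pow(Add(s, Function('m')(137)), -1) = Pow(Add(-6243, -8), -1) = Pow(-6251, -1) = Rational(-1, 6251)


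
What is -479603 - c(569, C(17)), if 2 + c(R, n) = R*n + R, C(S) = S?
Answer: -489843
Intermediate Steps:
c(R, n) = -2 + R + R*n (c(R, n) = -2 + (R*n + R) = -2 + (R + R*n) = -2 + R + R*n)
-479603 - c(569, C(17)) = -479603 - (-2 + 569 + 569*17) = -479603 - (-2 + 569 + 9673) = -479603 - 1*10240 = -479603 - 10240 = -489843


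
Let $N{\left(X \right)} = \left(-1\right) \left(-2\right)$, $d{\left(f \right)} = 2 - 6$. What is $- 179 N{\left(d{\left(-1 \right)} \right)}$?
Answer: $-358$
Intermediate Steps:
$d{\left(f \right)} = -4$ ($d{\left(f \right)} = 2 - 6 = -4$)
$N{\left(X \right)} = 2$
$- 179 N{\left(d{\left(-1 \right)} \right)} = \left(-179\right) 2 = -358$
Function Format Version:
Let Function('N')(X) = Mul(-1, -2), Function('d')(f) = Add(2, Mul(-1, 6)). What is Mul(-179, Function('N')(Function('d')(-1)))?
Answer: -358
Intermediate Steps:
Function('d')(f) = -4 (Function('d')(f) = Add(2, -6) = -4)
Function('N')(X) = 2
Mul(-179, Function('N')(Function('d')(-1))) = Mul(-179, 2) = -358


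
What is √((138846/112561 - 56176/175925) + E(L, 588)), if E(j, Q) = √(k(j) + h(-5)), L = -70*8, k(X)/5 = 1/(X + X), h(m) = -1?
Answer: √(11698356637693311712 + 3427574500950647250*I*√14)/3577188580 ≈ 1.0655 + 0.47029*I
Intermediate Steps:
k(X) = 5/(2*X) (k(X) = 5/(X + X) = 5/((2*X)) = 5*(1/(2*X)) = 5/(2*X))
L = -560
E(j, Q) = √(-1 + 5/(2*j)) (E(j, Q) = √(5/(2*j) - 1) = √(-1 + 5/(2*j)))
√((138846/112561 - 56176/175925) + E(L, 588)) = √((138846/112561 - 56176/175925) + √(-4 + 10/(-560))/2) = √((138846*(1/112561) - 56176*1/175925) + √(-4 + 10*(-1/560))/2) = √((138846/112561 - 56176/175925) + √(-4 - 1/56)/2) = √(583975994/638783675 + √(-225/56)/2) = √(583975994/638783675 + (15*I*√14/28)/2) = √(583975994/638783675 + 15*I*√14/56)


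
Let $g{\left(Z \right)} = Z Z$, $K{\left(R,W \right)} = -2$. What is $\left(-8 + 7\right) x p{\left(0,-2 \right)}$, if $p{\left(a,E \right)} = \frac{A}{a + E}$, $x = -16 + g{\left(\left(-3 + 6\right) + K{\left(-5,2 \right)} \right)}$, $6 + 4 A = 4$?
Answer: $\frac{15}{4} \approx 3.75$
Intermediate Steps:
$A = - \frac{1}{2}$ ($A = - \frac{3}{2} + \frac{1}{4} \cdot 4 = - \frac{3}{2} + 1 = - \frac{1}{2} \approx -0.5$)
$g{\left(Z \right)} = Z^{2}$
$x = -15$ ($x = -16 + \left(\left(-3 + 6\right) - 2\right)^{2} = -16 + \left(3 - 2\right)^{2} = -16 + 1^{2} = -16 + 1 = -15$)
$p{\left(a,E \right)} = - \frac{1}{2 \left(E + a\right)}$ ($p{\left(a,E \right)} = - \frac{1}{2 \left(a + E\right)} = - \frac{1}{2 \left(E + a\right)}$)
$\left(-8 + 7\right) x p{\left(0,-2 \right)} = \left(-8 + 7\right) \left(-15\right) \left(- \frac{1}{2 \left(-2\right) + 2 \cdot 0}\right) = \left(-1\right) \left(-15\right) \left(- \frac{1}{-4 + 0}\right) = 15 \left(- \frac{1}{-4}\right) = 15 \left(\left(-1\right) \left(- \frac{1}{4}\right)\right) = 15 \cdot \frac{1}{4} = \frac{15}{4}$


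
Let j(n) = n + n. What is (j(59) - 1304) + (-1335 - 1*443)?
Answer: -2964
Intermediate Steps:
j(n) = 2*n
(j(59) - 1304) + (-1335 - 1*443) = (2*59 - 1304) + (-1335 - 1*443) = (118 - 1304) + (-1335 - 443) = -1186 - 1778 = -2964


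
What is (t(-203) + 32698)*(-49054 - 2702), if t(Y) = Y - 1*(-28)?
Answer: -1683260388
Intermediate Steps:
t(Y) = 28 + Y (t(Y) = Y + 28 = 28 + Y)
(t(-203) + 32698)*(-49054 - 2702) = ((28 - 203) + 32698)*(-49054 - 2702) = (-175 + 32698)*(-51756) = 32523*(-51756) = -1683260388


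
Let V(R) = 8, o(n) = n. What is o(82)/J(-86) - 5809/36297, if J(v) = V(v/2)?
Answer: 39593/3924 ≈ 10.090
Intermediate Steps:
J(v) = 8
o(82)/J(-86) - 5809/36297 = 82/8 - 5809/36297 = 82*(⅛) - 5809*1/36297 = 41/4 - 157/981 = 39593/3924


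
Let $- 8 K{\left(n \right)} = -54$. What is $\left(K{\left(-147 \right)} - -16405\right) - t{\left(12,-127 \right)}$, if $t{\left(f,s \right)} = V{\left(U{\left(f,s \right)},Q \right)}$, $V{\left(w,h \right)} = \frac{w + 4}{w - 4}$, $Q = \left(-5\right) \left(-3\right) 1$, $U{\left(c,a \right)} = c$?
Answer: $\frac{65639}{4} \approx 16410.0$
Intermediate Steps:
$Q = 15$ ($Q = 15 \cdot 1 = 15$)
$K{\left(n \right)} = \frac{27}{4}$ ($K{\left(n \right)} = \left(- \frac{1}{8}\right) \left(-54\right) = \frac{27}{4}$)
$V{\left(w,h \right)} = \frac{4 + w}{-4 + w}$
$t{\left(f,s \right)} = \frac{4 + f}{-4 + f}$
$\left(K{\left(-147 \right)} - -16405\right) - t{\left(12,-127 \right)} = \left(\frac{27}{4} - -16405\right) - \frac{4 + 12}{-4 + 12} = \left(\frac{27}{4} + 16405\right) - \frac{1}{8} \cdot 16 = \frac{65647}{4} - \frac{1}{8} \cdot 16 = \frac{65647}{4} - 2 = \frac{65639}{4}$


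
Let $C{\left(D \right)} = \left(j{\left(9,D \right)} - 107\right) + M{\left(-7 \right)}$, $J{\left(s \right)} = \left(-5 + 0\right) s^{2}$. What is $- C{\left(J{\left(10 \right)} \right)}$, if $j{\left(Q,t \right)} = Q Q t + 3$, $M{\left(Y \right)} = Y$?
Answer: $40611$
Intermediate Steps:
$j{\left(Q,t \right)} = 3 + t Q^{2}$ ($j{\left(Q,t \right)} = Q^{2} t + 3 = t Q^{2} + 3 = 3 + t Q^{2}$)
$J{\left(s \right)} = - 5 s^{2}$
$C{\left(D \right)} = -111 + 81 D$ ($C{\left(D \right)} = \left(\left(3 + D 9^{2}\right) - 107\right) - 7 = \left(\left(3 + D 81\right) - 107\right) - 7 = \left(\left(3 + 81 D\right) - 107\right) - 7 = \left(-104 + 81 D\right) - 7 = -111 + 81 D$)
$- C{\left(J{\left(10 \right)} \right)} = - (-111 + 81 \left(- 5 \cdot 10^{2}\right)) = - (-111 + 81 \left(\left(-5\right) 100\right)) = - (-111 + 81 \left(-500\right)) = - (-111 - 40500) = \left(-1\right) \left(-40611\right) = 40611$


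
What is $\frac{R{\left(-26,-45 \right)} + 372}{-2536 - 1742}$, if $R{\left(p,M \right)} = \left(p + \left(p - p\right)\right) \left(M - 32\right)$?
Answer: $- \frac{1187}{2139} \approx -0.55493$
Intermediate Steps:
$R{\left(p,M \right)} = p \left(-32 + M\right)$ ($R{\left(p,M \right)} = \left(p + 0\right) \left(-32 + M\right) = p \left(-32 + M\right)$)
$\frac{R{\left(-26,-45 \right)} + 372}{-2536 - 1742} = \frac{- 26 \left(-32 - 45\right) + 372}{-2536 - 1742} = \frac{\left(-26\right) \left(-77\right) + 372}{-4278} = \left(2002 + 372\right) \left(- \frac{1}{4278}\right) = 2374 \left(- \frac{1}{4278}\right) = - \frac{1187}{2139}$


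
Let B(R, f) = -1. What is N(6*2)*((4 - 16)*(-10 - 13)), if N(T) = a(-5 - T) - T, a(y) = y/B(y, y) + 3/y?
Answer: 22632/17 ≈ 1331.3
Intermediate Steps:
a(y) = -y + 3/y (a(y) = y/(-1) + 3/y = y*(-1) + 3/y = -y + 3/y)
N(T) = 5 + 3/(-5 - T) (N(T) = (-(-5 - T) + 3/(-5 - T)) - T = ((5 + T) + 3/(-5 - T)) - T = (5 + T + 3/(-5 - T)) - T = 5 + 3/(-5 - T))
N(6*2)*((4 - 16)*(-10 - 13)) = ((22 + 5*(6*2))/(5 + 6*2))*((4 - 16)*(-10 - 13)) = ((22 + 5*12)/(5 + 12))*(-12*(-23)) = ((22 + 60)/17)*276 = ((1/17)*82)*276 = (82/17)*276 = 22632/17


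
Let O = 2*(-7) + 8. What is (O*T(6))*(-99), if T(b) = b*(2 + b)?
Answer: 28512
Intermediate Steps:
O = -6 (O = -14 + 8 = -6)
(O*T(6))*(-99) = -36*(2 + 6)*(-99) = -36*8*(-99) = -6*48*(-99) = -288*(-99) = 28512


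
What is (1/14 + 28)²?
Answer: 154449/196 ≈ 788.00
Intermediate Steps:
(1/14 + 28)² = (393/14)² = 154449/196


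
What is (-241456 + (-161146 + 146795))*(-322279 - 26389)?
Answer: 89191715076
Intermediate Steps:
(-241456 + (-161146 + 146795))*(-322279 - 26389) = (-241456 - 14351)*(-348668) = -255807*(-348668) = 89191715076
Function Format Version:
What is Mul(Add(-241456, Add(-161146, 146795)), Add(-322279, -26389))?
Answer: 89191715076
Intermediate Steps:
Mul(Add(-241456, Add(-161146, 146795)), Add(-322279, -26389)) = Mul(Add(-241456, -14351), -348668) = Mul(-255807, -348668) = 89191715076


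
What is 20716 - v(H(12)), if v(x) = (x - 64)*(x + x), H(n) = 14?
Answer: 22116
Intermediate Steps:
v(x) = 2*x*(-64 + x) (v(x) = (-64 + x)*(2*x) = 2*x*(-64 + x))
20716 - v(H(12)) = 20716 - 2*14*(-64 + 14) = 20716 - 2*14*(-50) = 20716 - 1*(-1400) = 20716 + 1400 = 22116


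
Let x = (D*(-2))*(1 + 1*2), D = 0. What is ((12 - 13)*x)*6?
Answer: 0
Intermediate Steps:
x = 0 (x = (0*(-2))*(1 + 1*2) = 0*(1 + 2) = 0*3 = 0)
((12 - 13)*x)*6 = ((12 - 13)*0)*6 = -1*0*6 = 0*6 = 0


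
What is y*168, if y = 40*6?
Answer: 40320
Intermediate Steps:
y = 240
y*168 = 240*168 = 40320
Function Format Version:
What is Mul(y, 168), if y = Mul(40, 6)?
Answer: 40320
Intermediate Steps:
y = 240
Mul(y, 168) = Mul(240, 168) = 40320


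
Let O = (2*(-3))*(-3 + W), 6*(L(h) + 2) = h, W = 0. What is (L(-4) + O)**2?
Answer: 2116/9 ≈ 235.11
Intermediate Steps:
L(h) = -2 + h/6
O = 18 (O = (2*(-3))*(-3 + 0) = -6*(-3) = 18)
(L(-4) + O)**2 = ((-2 + (1/6)*(-4)) + 18)**2 = ((-2 - 2/3) + 18)**2 = (-8/3 + 18)**2 = (46/3)**2 = 2116/9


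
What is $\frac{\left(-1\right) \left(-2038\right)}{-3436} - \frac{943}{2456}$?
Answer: $- \frac{2061369}{2109704} \approx -0.97709$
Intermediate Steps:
$\frac{\left(-1\right) \left(-2038\right)}{-3436} - \frac{943}{2456} = 2038 \left(- \frac{1}{3436}\right) - \frac{943}{2456} = - \frac{1019}{1718} - \frac{943}{2456} = - \frac{2061369}{2109704}$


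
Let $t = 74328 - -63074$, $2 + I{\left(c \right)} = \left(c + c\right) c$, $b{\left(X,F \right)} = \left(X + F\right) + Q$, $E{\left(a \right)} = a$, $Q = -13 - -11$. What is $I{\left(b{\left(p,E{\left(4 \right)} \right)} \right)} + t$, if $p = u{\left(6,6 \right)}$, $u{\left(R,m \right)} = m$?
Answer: $137528$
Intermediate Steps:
$Q = -2$ ($Q = -13 + 11 = -2$)
$p = 6$
$b{\left(X,F \right)} = -2 + F + X$ ($b{\left(X,F \right)} = \left(X + F\right) - 2 = \left(F + X\right) - 2 = -2 + F + X$)
$I{\left(c \right)} = -2 + 2 c^{2}$ ($I{\left(c \right)} = -2 + \left(c + c\right) c = -2 + 2 c c = -2 + 2 c^{2}$)
$t = 137402$ ($t = 74328 + 63074 = 137402$)
$I{\left(b{\left(p,E{\left(4 \right)} \right)} \right)} + t = \left(-2 + 2 \left(-2 + 4 + 6\right)^{2}\right) + 137402 = \left(-2 + 2 \cdot 8^{2}\right) + 137402 = \left(-2 + 2 \cdot 64\right) + 137402 = \left(-2 + 128\right) + 137402 = 126 + 137402 = 137528$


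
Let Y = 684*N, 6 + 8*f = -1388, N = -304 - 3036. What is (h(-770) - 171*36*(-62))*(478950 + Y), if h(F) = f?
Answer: -1377672304755/2 ≈ -6.8884e+11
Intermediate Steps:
N = -3340
f = -697/4 (f = -3/4 + (1/8)*(-1388) = -3/4 - 347/2 = -697/4 ≈ -174.25)
h(F) = -697/4
Y = -2284560 (Y = 684*(-3340) = -2284560)
(h(-770) - 171*36*(-62))*(478950 + Y) = (-697/4 - 171*36*(-62))*(478950 - 2284560) = (-697/4 - 6156*(-62))*(-1805610) = (-697/4 + 381672)*(-1805610) = (1525991/4)*(-1805610) = -1377672304755/2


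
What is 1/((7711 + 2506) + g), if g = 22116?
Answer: 1/32333 ≈ 3.0928e-5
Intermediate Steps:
1/((7711 + 2506) + g) = 1/((7711 + 2506) + 22116) = 1/(10217 + 22116) = 1/32333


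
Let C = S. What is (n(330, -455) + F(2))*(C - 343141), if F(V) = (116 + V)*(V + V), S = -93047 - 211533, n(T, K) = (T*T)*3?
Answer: -211916175012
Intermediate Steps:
n(T, K) = 3*T² (n(T, K) = T²*3 = 3*T²)
S = -304580
F(V) = 2*V*(116 + V) (F(V) = (116 + V)*(2*V) = 2*V*(116 + V))
C = -304580
(n(330, -455) + F(2))*(C - 343141) = (3*330² + 2*2*(116 + 2))*(-304580 - 343141) = (3*108900 + 2*2*118)*(-647721) = (326700 + 472)*(-647721) = 327172*(-647721) = -211916175012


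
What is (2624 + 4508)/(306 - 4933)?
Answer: -7132/4627 ≈ -1.5414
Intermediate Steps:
(2624 + 4508)/(306 - 4933) = 7132/(-4627) = 7132*(-1/4627) = -7132/4627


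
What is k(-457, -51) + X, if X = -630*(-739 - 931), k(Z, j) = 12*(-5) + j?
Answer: 1051989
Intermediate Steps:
k(Z, j) = -60 + j
X = 1052100 (X = -630*(-1670) = 1052100)
k(-457, -51) + X = (-60 - 51) + 1052100 = -111 + 1052100 = 1051989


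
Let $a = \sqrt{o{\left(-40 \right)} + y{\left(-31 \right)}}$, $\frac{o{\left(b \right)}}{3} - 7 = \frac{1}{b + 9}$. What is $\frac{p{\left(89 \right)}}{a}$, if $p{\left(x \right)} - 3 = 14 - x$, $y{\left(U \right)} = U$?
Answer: $\frac{72 i \sqrt{9703}}{313} \approx 22.659 i$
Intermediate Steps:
$o{\left(b \right)} = 21 + \frac{3}{9 + b}$ ($o{\left(b \right)} = 21 + \frac{3}{b + 9} = 21 + \frac{3}{9 + b}$)
$a = \frac{i \sqrt{9703}}{31}$ ($a = \sqrt{\frac{3 \left(64 + 7 \left(-40\right)\right)}{9 - 40} - 31} = \sqrt{\frac{3 \left(64 - 280\right)}{-31} - 31} = \sqrt{3 \left(- \frac{1}{31}\right) \left(-216\right) - 31} = \sqrt{\frac{648}{31} - 31} = \sqrt{- \frac{313}{31}} = \frac{i \sqrt{9703}}{31} \approx 3.1775 i$)
$p{\left(x \right)} = 17 - x$ ($p{\left(x \right)} = 3 - \left(-14 + x\right) = 17 - x$)
$\frac{p{\left(89 \right)}}{a} = \frac{17 - 89}{\frac{1}{31} i \sqrt{9703}} = \left(17 - 89\right) \left(- \frac{i \sqrt{9703}}{313}\right) = - 72 \left(- \frac{i \sqrt{9703}}{313}\right) = \frac{72 i \sqrt{9703}}{313}$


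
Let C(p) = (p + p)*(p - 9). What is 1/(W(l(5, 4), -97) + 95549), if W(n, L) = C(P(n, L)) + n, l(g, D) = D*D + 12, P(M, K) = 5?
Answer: 1/95537 ≈ 1.0467e-5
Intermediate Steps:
l(g, D) = 12 + D² (l(g, D) = D² + 12 = 12 + D²)
C(p) = 2*p*(-9 + p) (C(p) = (2*p)*(-9 + p) = 2*p*(-9 + p))
W(n, L) = -40 + n (W(n, L) = 2*5*(-9 + 5) + n = 2*5*(-4) + n = -40 + n)
1/(W(l(5, 4), -97) + 95549) = 1/((-40 + (12 + 4²)) + 95549) = 1/((-40 + (12 + 16)) + 95549) = 1/((-40 + 28) + 95549) = 1/(-12 + 95549) = 1/95537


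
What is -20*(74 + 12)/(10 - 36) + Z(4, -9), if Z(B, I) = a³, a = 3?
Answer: 1211/13 ≈ 93.154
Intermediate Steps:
Z(B, I) = 27 (Z(B, I) = 3³ = 27)
-20*(74 + 12)/(10 - 36) + Z(4, -9) = -20*(74 + 12)/(10 - 36) + 27 = -1720/(-26) + 27 = -1720*(-1)/26 + 27 = -20*(-43/13) + 27 = 860/13 + 27 = 1211/13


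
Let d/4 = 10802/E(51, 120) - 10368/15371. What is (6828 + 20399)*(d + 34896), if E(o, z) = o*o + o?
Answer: 509807999848262/536367 ≈ 9.5048e+8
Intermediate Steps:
E(o, z) = o + o² (E(o, z) = o² + o = o + o²)
d = 138541606/10190973 (d = 4*(10802/((51*(1 + 51))) - 10368/15371) = 4*(10802/((51*52)) - 10368*1/15371) = 4*(10802/2652 - 10368/15371) = 4*(10802*(1/2652) - 10368/15371) = 4*(5401/1326 - 10368/15371) = 4*(69270803/20381946) = 138541606/10190973 ≈ 13.595)
(6828 + 20399)*(d + 34896) = (6828 + 20399)*(138541606/10190973 + 34896) = 27227*(355762735414/10190973) = 509807999848262/536367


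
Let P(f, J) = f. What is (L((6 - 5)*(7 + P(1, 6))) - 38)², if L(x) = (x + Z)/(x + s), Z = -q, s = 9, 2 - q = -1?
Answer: 410881/289 ≈ 1421.7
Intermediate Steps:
q = 3 (q = 2 - 1*(-1) = 2 + 1 = 3)
Z = -3 (Z = -1*3 = -3)
L(x) = (-3 + x)/(9 + x) (L(x) = (x - 3)/(x + 9) = (-3 + x)/(9 + x))
(L((6 - 5)*(7 + P(1, 6))) - 38)² = ((-3 + (6 - 5)*(7 + 1))/(9 + (6 - 5)*(7 + 1)) - 38)² = ((-3 + 1*8)/(9 + 1*8) - 38)² = ((-3 + 8)/(9 + 8) - 38)² = (5/17 - 38)² = (-641/17)² = 410881/289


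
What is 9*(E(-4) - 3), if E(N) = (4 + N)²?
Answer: -27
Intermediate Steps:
9*(E(-4) - 3) = 9*((4 - 4)² - 3) = 9*(0² - 3) = 9*(0 - 3) = 9*(-3) = -27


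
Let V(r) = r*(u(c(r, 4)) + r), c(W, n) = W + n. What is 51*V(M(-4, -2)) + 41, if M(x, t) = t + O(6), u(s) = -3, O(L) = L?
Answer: 245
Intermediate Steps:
M(x, t) = 6 + t (M(x, t) = t + 6 = 6 + t)
V(r) = r*(-3 + r)
51*V(M(-4, -2)) + 41 = 51*((6 - 2)*(-3 + (6 - 2))) + 41 = 51*(4*(-3 + 4)) + 41 = 51*(4*1) + 41 = 51*4 + 41 = 204 + 41 = 245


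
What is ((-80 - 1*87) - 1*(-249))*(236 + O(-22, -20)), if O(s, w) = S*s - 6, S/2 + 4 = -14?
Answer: 83804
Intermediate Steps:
S = -36 (S = -8 + 2*(-14) = -8 - 28 = -36)
O(s, w) = -6 - 36*s (O(s, w) = -36*s - 6 = -6 - 36*s)
((-80 - 1*87) - 1*(-249))*(236 + O(-22, -20)) = ((-80 - 1*87) - 1*(-249))*(236 + (-6 - 36*(-22))) = ((-80 - 87) + 249)*(236 + (-6 + 792)) = (-167 + 249)*(236 + 786) = 82*1022 = 83804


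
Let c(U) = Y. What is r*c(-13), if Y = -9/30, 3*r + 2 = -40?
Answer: 21/5 ≈ 4.2000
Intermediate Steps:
r = -14 (r = -2/3 + (1/3)*(-40) = -2/3 - 40/3 = -14)
Y = -3/10 (Y = -9*1/30 = -3/10 ≈ -0.30000)
c(U) = -3/10
r*c(-13) = -14*(-3/10) = 21/5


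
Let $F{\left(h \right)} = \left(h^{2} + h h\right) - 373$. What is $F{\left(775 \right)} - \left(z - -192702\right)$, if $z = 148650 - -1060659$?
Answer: $-201134$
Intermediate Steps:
$z = 1209309$ ($z = 148650 + 1060659 = 1209309$)
$F{\left(h \right)} = -373 + 2 h^{2}$ ($F{\left(h \right)} = \left(h^{2} + h^{2}\right) - 373 = 2 h^{2} - 373 = -373 + 2 h^{2}$)
$F{\left(775 \right)} - \left(z - -192702\right) = \left(-373 + 2 \cdot 775^{2}\right) - \left(1209309 - -192702\right) = \left(-373 + 2 \cdot 600625\right) - \left(1209309 + 192702\right) = \left(-373 + 1201250\right) - 1402011 = 1200877 - 1402011 = -201134$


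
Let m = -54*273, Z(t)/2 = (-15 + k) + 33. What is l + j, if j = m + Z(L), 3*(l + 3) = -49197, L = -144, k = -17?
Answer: -31142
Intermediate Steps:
Z(t) = 2 (Z(t) = 2*((-15 - 17) + 33) = 2*(-32 + 33) = 2*1 = 2)
m = -14742
l = -16402 (l = -3 + (1/3)*(-49197) = -3 - 16399 = -16402)
j = -14740 (j = -14742 + 2 = -14740)
l + j = -16402 - 14740 = -31142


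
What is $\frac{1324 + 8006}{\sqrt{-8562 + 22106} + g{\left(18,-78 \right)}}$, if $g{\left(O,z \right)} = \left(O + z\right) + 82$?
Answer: $- \frac{10263}{653} + \frac{933 \sqrt{3386}}{653} \approx 67.424$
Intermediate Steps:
$g{\left(O,z \right)} = 82 + O + z$
$\frac{1324 + 8006}{\sqrt{-8562 + 22106} + g{\left(18,-78 \right)}} = \frac{1324 + 8006}{\sqrt{-8562 + 22106} + \left(82 + 18 - 78\right)} = \frac{9330}{\sqrt{13544} + 22} = \frac{9330}{2 \sqrt{3386} + 22} = \frac{9330}{22 + 2 \sqrt{3386}}$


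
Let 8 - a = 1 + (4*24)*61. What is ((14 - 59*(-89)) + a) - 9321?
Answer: -9905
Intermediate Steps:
a = -5849 (a = 8 - (1 + (4*24)*61) = 8 - (1 + 96*61) = 8 - (1 + 5856) = 8 - 1*5857 = 8 - 5857 = -5849)
((14 - 59*(-89)) + a) - 9321 = ((14 - 59*(-89)) - 5849) - 9321 = ((14 + 5251) - 5849) - 9321 = (5265 - 5849) - 9321 = -584 - 9321 = -9905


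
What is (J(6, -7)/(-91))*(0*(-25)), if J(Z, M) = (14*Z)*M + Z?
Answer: 0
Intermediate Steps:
J(Z, M) = Z + 14*M*Z (J(Z, M) = 14*M*Z + Z = Z + 14*M*Z)
(J(6, -7)/(-91))*(0*(-25)) = ((6*(1 + 14*(-7)))/(-91))*(0*(-25)) = ((6*(1 - 98))*(-1/91))*0 = ((6*(-97))*(-1/91))*0 = -582*(-1/91)*0 = (582/91)*0 = 0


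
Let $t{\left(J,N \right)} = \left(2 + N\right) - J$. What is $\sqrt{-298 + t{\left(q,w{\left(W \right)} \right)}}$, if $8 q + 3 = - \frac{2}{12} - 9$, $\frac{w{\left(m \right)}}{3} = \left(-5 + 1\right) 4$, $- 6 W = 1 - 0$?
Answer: $\frac{i \sqrt{49317}}{12} \approx 18.506 i$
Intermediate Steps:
$W = - \frac{1}{6}$ ($W = - \frac{1 - 0}{6} = - \frac{1 + 0}{6} = \left(- \frac{1}{6}\right) 1 = - \frac{1}{6} \approx -0.16667$)
$w{\left(m \right)} = -48$ ($w{\left(m \right)} = 3 \left(-5 + 1\right) 4 = 3 \left(\left(-4\right) 4\right) = 3 \left(-16\right) = -48$)
$q = - \frac{73}{48}$ ($q = - \frac{3}{8} + \frac{- \frac{2}{12} - 9}{8} = - \frac{3}{8} + \frac{\left(-2\right) \frac{1}{12} - 9}{8} = - \frac{3}{8} + \frac{- \frac{1}{6} - 9}{8} = - \frac{3}{8} + \frac{1}{8} \left(- \frac{55}{6}\right) = - \frac{3}{8} - \frac{55}{48} = - \frac{73}{48} \approx -1.5208$)
$t{\left(J,N \right)} = 2 + N - J$
$\sqrt{-298 + t{\left(q,w{\left(W \right)} \right)}} = \sqrt{-298 - \frac{2135}{48}} = \sqrt{- \frac{16439}{48}} = \frac{i \sqrt{49317}}{12}$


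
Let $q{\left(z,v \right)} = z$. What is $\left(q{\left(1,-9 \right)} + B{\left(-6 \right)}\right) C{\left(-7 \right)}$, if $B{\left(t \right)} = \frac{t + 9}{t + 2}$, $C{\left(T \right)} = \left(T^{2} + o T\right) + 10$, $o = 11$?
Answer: $- \frac{9}{2} \approx -4.5$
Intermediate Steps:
$C{\left(T \right)} = 10 + T^{2} + 11 T$ ($C{\left(T \right)} = \left(T^{2} + 11 T\right) + 10 = 10 + T^{2} + 11 T$)
$B{\left(t \right)} = \frac{9 + t}{2 + t}$
$\left(q{\left(1,-9 \right)} + B{\left(-6 \right)}\right) C{\left(-7 \right)} = \left(1 + \frac{9 - 6}{2 - 6}\right) \left(10 + \left(-7\right)^{2} + 11 \left(-7\right)\right) = \left(1 + \frac{1}{-4} \cdot 3\right) \left(10 + 49 - 77\right) = \left(1 - \frac{3}{4}\right) \left(-18\right) = \frac{1}{4} \left(-18\right) = - \frac{9}{2}$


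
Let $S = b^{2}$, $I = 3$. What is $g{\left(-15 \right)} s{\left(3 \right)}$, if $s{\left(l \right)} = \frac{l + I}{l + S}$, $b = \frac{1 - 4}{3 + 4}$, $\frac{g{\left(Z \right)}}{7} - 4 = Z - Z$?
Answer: $\frac{686}{13} \approx 52.769$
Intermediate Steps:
$g{\left(Z \right)} = 28$ ($g{\left(Z \right)} = 28 + 7 \left(Z - Z\right) = 28 + 7 \cdot 0 = 28 + 0 = 28$)
$b = - \frac{3}{7} \approx -0.42857$
$S = \frac{9}{49}$ ($S = \left(- \frac{3}{7}\right)^{2} = \frac{9}{49} \approx 0.18367$)
$s{\left(l \right)} = \frac{3 + l}{\frac{9}{49} + l}$ ($s{\left(l \right)} = \frac{l + 3}{l + \frac{9}{49}} = \frac{3 + l}{\frac{9}{49} + l}$)
$g{\left(-15 \right)} s{\left(3 \right)} = 28 \frac{49 \left(3 + 3\right)}{9 + 49 \cdot 3} = 28 \cdot 49 \frac{1}{9 + 147} \cdot 6 = 28 \cdot 49 \cdot \frac{1}{156} \cdot 6 = 28 \cdot \frac{49}{26} = \frac{686}{13}$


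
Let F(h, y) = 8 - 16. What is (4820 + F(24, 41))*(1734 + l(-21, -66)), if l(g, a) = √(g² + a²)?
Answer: 8344008 + 14436*√533 ≈ 8.6773e+6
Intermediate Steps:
F(h, y) = -8
l(g, a) = √(a² + g²)
(4820 + F(24, 41))*(1734 + l(-21, -66)) = (4820 - 8)*(1734 + √((-66)² + (-21)²)) = 4812*(1734 + √(4356 + 441)) = 4812*(1734 + √4797) = 4812*(1734 + 3*√533) = 8344008 + 14436*√533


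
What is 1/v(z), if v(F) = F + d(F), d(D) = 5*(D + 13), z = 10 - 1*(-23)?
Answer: 1/263 ≈ 0.0038023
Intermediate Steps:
z = 33 (z = 10 + 23 = 33)
d(D) = 65 + 5*D (d(D) = 5*(13 + D) = 65 + 5*D)
v(F) = 65 + 6*F (v(F) = F + (65 + 5*F) = 65 + 6*F)
1/v(z) = 1/(65 + 6*33) = 1/(65 + 198) = 1/263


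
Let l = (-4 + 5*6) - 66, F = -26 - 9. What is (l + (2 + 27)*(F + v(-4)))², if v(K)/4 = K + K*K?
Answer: 113569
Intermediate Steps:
F = -35
v(K) = 4*K + 4*K² (v(K) = 4*(K + K*K) = 4*(K + K²) = 4*K + 4*K²)
l = -40 (l = (-4 + 30) - 66 = 26 - 66 = -40)
(l + (2 + 27)*(F + v(-4)))² = (-40 + (2 + 27)*(-35 + 4*(-4)*(1 - 4)))² = (-40 + 29*(-35 + 4*(-4)*(-3)))² = (-40 + 29*(-35 + 48))² = (-40 + 29*13)² = (-40 + 377)² = 337² = 113569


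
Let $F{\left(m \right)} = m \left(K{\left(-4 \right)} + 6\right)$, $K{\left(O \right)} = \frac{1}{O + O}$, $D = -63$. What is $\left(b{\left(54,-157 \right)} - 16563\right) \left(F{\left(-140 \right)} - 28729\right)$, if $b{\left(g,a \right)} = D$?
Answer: $491323239$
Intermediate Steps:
$K{\left(O \right)} = \frac{1}{2 O}$
$b{\left(g,a \right)} = -63$
$F{\left(m \right)} = \frac{47 m}{8}$ ($F{\left(m \right)} = m \left(\frac{1}{2 \left(-4\right)} + 6\right) = m \left(\frac{1}{2} \left(- \frac{1}{4}\right) + 6\right) = m \left(- \frac{1}{8} + 6\right) = m \frac{47}{8} = \frac{47 m}{8}$)
$\left(b{\left(54,-157 \right)} - 16563\right) \left(F{\left(-140 \right)} - 28729\right) = \left(-63 - 16563\right) \left(\frac{47}{8} \left(-140\right) - 28729\right) = - 16626 \left(- \frac{1645}{2} - 28729\right) = \left(-16626\right) \left(- \frac{59103}{2}\right) = 491323239$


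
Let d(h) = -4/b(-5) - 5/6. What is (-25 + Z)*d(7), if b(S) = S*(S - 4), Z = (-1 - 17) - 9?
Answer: 2158/45 ≈ 47.956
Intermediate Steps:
Z = -27 (Z = -18 - 9 = -27)
b(S) = S*(-4 + S)
d(h) = -83/90 (d(h) = -4*(-1/(5*(-4 - 5))) - 5/6 = -4/((-5*(-9))) - 5*1/6 = -4/45 - 5/6 = -83/90)
(-25 + Z)*d(7) = (-25 - 27)*(-83/90) = -52*(-83/90) = 2158/45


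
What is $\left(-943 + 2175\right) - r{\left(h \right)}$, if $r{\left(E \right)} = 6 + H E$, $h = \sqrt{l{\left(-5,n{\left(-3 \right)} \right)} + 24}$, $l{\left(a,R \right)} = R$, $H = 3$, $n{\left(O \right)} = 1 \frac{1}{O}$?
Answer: $1226 - \sqrt{213} \approx 1211.4$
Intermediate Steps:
$n{\left(O \right)} = \frac{1}{O}$
$h = \frac{\sqrt{213}}{3}$ ($h = \sqrt{\frac{1}{-3} + 24} = \sqrt{- \frac{1}{3} + 24} = \sqrt{\frac{71}{3}} = \frac{\sqrt{213}}{3} \approx 4.8648$)
$r{\left(E \right)} = 6 + 3 E$
$\left(-943 + 2175\right) - r{\left(h \right)} = \left(-943 + 2175\right) - \left(6 + 3 \frac{\sqrt{213}}{3}\right) = 1232 - \left(6 + \sqrt{213}\right) = 1226 - \sqrt{213}$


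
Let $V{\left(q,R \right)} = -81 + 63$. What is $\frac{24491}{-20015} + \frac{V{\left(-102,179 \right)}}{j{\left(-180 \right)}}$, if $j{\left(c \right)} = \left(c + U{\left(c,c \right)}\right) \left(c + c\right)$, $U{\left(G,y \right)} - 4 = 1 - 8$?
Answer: $- \frac{3586283}{2930196} \approx -1.2239$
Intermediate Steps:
$U{\left(G,y \right)} = -3$ ($U{\left(G,y \right)} = 4 + \left(1 - 8\right) = 4 - 7 = -3$)
$V{\left(q,R \right)} = -18$
$j{\left(c \right)} = 2 c \left(-3 + c\right)$ ($j{\left(c \right)} = \left(c - 3\right) \left(c + c\right) = \left(-3 + c\right) 2 c = 2 c \left(-3 + c\right)$)
$\frac{24491}{-20015} + \frac{V{\left(-102,179 \right)}}{j{\left(-180 \right)}} = \frac{24491}{-20015} - \frac{18}{2 \left(-180\right) \left(-3 - 180\right)} = 24491 \left(- \frac{1}{20015}\right) - \frac{18}{2 \left(-180\right) \left(-183\right)} = - \frac{24491}{20015} - \frac{18}{65880} = - \frac{24491}{20015} - \frac{1}{3660} = - \frac{3586283}{2930196}$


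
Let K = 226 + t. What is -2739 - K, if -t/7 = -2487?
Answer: -20374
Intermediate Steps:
t = 17409 (t = -7*(-2487) = 17409)
K = 17635 (K = 226 + 17409 = 17635)
-2739 - K = -2739 - 1*17635 = -2739 - 17635 = -20374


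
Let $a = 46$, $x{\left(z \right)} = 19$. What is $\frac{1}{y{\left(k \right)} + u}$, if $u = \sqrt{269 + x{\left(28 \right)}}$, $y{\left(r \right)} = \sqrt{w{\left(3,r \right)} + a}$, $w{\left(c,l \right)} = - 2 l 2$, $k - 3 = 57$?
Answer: $\frac{1}{12 \sqrt{2} + i \sqrt{194}} \approx 0.035209 - 0.028897 i$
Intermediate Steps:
$k = 60$ ($k = 3 + 57 = 60$)
$w{\left(c,l \right)} = - 4 l$
$y{\left(r \right)} = \sqrt{46 - 4 r}$ ($y{\left(r \right)} = \sqrt{- 4 r + 46} = \sqrt{46 - 4 r}$)
$u = 12 \sqrt{2}$ ($u = \sqrt{269 + 19} = \sqrt{288} = 12 \sqrt{2} \approx 16.971$)
$\frac{1}{y{\left(k \right)} + u} = \frac{1}{\sqrt{46 - 240} + 12 \sqrt{2}} = \frac{1}{\sqrt{-194} + 12 \sqrt{2}} = \frac{1}{i \sqrt{194} + 12 \sqrt{2}} = \frac{1}{12 \sqrt{2} + i \sqrt{194}}$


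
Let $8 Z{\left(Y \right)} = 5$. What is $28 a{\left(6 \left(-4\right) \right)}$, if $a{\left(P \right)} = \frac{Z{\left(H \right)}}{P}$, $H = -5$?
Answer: $- \frac{35}{48} \approx -0.72917$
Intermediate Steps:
$Z{\left(Y \right)} = \frac{5}{8}$ ($Z{\left(Y \right)} = \frac{1}{8} \cdot 5 = \frac{5}{8}$)
$a{\left(P \right)} = \frac{5}{8 P}$
$28 a{\left(6 \left(-4\right) \right)} = 28 \frac{5}{8 \cdot 6 \left(-4\right)} = 28 \frac{5}{8 \left(-24\right)} = 28 \cdot \frac{5}{8} \left(- \frac{1}{24}\right) = 28 \left(- \frac{5}{192}\right) = - \frac{35}{48}$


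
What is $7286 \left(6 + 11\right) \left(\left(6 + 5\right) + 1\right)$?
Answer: $1486344$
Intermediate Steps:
$7286 \left(6 + 11\right) \left(\left(6 + 5\right) + 1\right) = 7286 \cdot 17 \left(11 + 1\right) = 7286 \cdot 17 \cdot 12 = 7286 \cdot 204 = 1486344$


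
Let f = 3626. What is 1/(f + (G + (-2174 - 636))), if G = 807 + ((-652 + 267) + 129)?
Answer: 1/1367 ≈ 0.00073153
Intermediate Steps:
G = 551 (G = 807 + (-385 + 129) = 807 - 256 = 551)
1/(f + (G + (-2174 - 636))) = 1/(3626 + (551 + (-2174 - 636))) = 1/(3626 + (551 - 2810)) = 1/(3626 - 2259) = 1/1367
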